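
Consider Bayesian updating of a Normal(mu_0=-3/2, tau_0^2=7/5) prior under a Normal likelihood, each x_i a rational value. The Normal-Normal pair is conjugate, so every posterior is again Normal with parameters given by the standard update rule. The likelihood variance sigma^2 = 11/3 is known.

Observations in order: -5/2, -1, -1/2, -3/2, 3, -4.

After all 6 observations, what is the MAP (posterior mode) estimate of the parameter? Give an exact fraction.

obs 1: x=-5/2 → posterior Normal(-135/76, 77/76)
obs 2: x=-1 → posterior Normal(-156/97, 77/97)
obs 3: x=-1/2 → posterior Normal(-333/236, 77/118)
obs 4: x=-3/2 → posterior Normal(-198/139, 77/139)
obs 5: x=3 → posterior Normal(-27/32, 77/160)
obs 6: x=-4 → posterior Normal(-219/181, 77/181)

-219/181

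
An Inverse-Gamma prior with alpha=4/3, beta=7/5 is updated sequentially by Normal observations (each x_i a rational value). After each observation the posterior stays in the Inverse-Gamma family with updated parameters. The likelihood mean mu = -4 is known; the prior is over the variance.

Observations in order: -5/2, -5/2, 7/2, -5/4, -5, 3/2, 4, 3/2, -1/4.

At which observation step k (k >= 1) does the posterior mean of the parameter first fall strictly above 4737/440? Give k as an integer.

k = 3

obs 1: x=-5/2 → posterior Inverse-Gamma(11/6, 101/40)
obs 2: x=-5/2 → posterior Inverse-Gamma(7/3, 73/20)
obs 3: x=7/2 → posterior Inverse-Gamma(17/6, 1271/40)
obs 4: x=-5/4 → posterior Inverse-Gamma(10/3, 5689/160)
obs 5: x=-5 → posterior Inverse-Gamma(23/6, 5769/160)
obs 6: x=3/2 → posterior Inverse-Gamma(13/3, 8189/160)
obs 7: x=4 → posterior Inverse-Gamma(29/6, 13309/160)
obs 8: x=3/2 → posterior Inverse-Gamma(16/3, 15729/160)
obs 9: x=-1/4 → posterior Inverse-Gamma(35/6, 8427/80)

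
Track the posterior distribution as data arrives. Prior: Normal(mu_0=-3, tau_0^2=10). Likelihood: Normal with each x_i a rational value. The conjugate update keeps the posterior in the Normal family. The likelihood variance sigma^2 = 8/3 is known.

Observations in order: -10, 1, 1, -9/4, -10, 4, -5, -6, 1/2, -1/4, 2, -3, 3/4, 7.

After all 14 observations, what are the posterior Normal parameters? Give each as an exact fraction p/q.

obs 1: x=-10 → posterior Normal(-162/19, 40/19)
obs 2: x=1 → posterior Normal(-147/34, 20/17)
obs 3: x=1 → posterior Normal(-132/49, 40/49)
obs 4: x=-9/4 → posterior Normal(-663/256, 5/8)
obs 5: x=-10 → posterior Normal(-1263/316, 40/79)
obs 6: x=4 → posterior Normal(-1023/376, 20/47)
obs 7: x=-5 → posterior Normal(-1323/436, 40/109)
obs 8: x=-6 → posterior Normal(-1683/496, 10/31)
obs 9: x=1/2 → posterior Normal(-1653/556, 40/139)
obs 10: x=-1/4 → posterior Normal(-417/154, 20/77)
obs 11: x=2 → posterior Normal(-387/169, 40/169)
obs 12: x=-3 → posterior Normal(-54/23, 5/23)
obs 13: x=3/4 → posterior Normal(-1683/796, 40/199)
obs 14: x=7 → posterior Normal(-1263/856, 20/107)

mu_0=-1263/856, tau_0^2=20/107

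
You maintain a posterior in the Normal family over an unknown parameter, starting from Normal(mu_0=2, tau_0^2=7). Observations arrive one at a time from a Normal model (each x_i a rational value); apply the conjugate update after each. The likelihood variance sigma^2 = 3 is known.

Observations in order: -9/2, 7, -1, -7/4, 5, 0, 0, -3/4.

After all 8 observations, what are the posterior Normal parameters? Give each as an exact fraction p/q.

obs 1: x=-9/2 → posterior Normal(-51/20, 21/10)
obs 2: x=7 → posterior Normal(47/34, 21/17)
obs 3: x=-1 → posterior Normal(11/16, 7/8)
obs 4: x=-7/4 → posterior Normal(17/124, 21/31)
obs 5: x=5 → posterior Normal(157/152, 21/38)
obs 6: x=0 → posterior Normal(157/180, 7/15)
obs 7: x=0 → posterior Normal(157/208, 21/52)
obs 8: x=-3/4 → posterior Normal(34/59, 21/59)

mu_0=34/59, tau_0^2=21/59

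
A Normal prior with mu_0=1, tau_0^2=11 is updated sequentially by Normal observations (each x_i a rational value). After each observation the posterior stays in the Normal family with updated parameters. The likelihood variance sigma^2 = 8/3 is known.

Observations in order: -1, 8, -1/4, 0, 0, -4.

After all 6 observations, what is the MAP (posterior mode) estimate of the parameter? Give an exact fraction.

obs 1: x=-1 → posterior Normal(-25/41, 88/41)
obs 2: x=8 → posterior Normal(239/74, 44/37)
obs 3: x=-1/4 → posterior Normal(923/428, 88/107)
obs 4: x=0 → posterior Normal(923/560, 22/35)
obs 5: x=0 → posterior Normal(923/692, 88/173)
obs 6: x=-4 → posterior Normal(395/824, 44/103)

395/824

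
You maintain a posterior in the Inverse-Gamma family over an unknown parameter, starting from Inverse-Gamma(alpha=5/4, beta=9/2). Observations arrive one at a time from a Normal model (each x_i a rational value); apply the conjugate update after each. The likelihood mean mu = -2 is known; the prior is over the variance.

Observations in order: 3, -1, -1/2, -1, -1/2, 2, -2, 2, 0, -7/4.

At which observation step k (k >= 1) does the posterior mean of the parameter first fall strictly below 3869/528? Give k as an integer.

obs 1: x=3 → posterior Inverse-Gamma(7/4, 17)
obs 2: x=-1 → posterior Inverse-Gamma(9/4, 35/2)
obs 3: x=-1/2 → posterior Inverse-Gamma(11/4, 149/8)
obs 4: x=-1 → posterior Inverse-Gamma(13/4, 153/8)
obs 5: x=-1/2 → posterior Inverse-Gamma(15/4, 81/4)
obs 6: x=2 → posterior Inverse-Gamma(17/4, 113/4)
obs 7: x=-2 → posterior Inverse-Gamma(19/4, 113/4)
obs 8: x=2 → posterior Inverse-Gamma(21/4, 145/4)
obs 9: x=0 → posterior Inverse-Gamma(23/4, 153/4)
obs 10: x=-7/4 → posterior Inverse-Gamma(25/4, 1225/32)

k = 10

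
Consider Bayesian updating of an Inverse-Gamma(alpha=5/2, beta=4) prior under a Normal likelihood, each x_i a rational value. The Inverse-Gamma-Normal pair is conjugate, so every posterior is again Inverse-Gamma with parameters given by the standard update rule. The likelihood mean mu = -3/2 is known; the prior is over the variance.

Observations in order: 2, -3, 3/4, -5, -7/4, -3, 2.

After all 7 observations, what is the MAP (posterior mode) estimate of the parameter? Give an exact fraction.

obs 1: x=2 → posterior Inverse-Gamma(3, 81/8)
obs 2: x=-3 → posterior Inverse-Gamma(7/2, 45/4)
obs 3: x=3/4 → posterior Inverse-Gamma(4, 441/32)
obs 4: x=-5 → posterior Inverse-Gamma(9/2, 637/32)
obs 5: x=-7/4 → posterior Inverse-Gamma(5, 319/16)
obs 6: x=-3 → posterior Inverse-Gamma(11/2, 337/16)
obs 7: x=2 → posterior Inverse-Gamma(6, 435/16)

435/112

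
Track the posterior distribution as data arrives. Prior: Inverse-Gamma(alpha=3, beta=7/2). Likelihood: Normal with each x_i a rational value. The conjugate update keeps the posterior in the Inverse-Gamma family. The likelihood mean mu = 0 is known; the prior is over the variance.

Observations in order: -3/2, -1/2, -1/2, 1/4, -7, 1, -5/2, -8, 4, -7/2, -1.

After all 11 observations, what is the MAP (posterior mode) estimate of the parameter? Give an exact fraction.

2549/304

obs 1: x=-3/2 → posterior Inverse-Gamma(7/2, 37/8)
obs 2: x=-1/2 → posterior Inverse-Gamma(4, 19/4)
obs 3: x=-1/2 → posterior Inverse-Gamma(9/2, 39/8)
obs 4: x=1/4 → posterior Inverse-Gamma(5, 157/32)
obs 5: x=-7 → posterior Inverse-Gamma(11/2, 941/32)
obs 6: x=1 → posterior Inverse-Gamma(6, 957/32)
obs 7: x=-5/2 → posterior Inverse-Gamma(13/2, 1057/32)
obs 8: x=-8 → posterior Inverse-Gamma(7, 2081/32)
obs 9: x=4 → posterior Inverse-Gamma(15/2, 2337/32)
obs 10: x=-7/2 → posterior Inverse-Gamma(8, 2533/32)
obs 11: x=-1 → posterior Inverse-Gamma(17/2, 2549/32)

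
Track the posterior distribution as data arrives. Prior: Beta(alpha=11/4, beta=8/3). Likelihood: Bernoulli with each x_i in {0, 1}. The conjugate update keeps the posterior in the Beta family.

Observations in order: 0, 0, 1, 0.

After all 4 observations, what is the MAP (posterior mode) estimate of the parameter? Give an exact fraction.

33/89

obs 1: x=0 → posterior Beta(11/4, 11/3)
obs 2: x=0 → posterior Beta(11/4, 14/3)
obs 3: x=1 → posterior Beta(15/4, 14/3)
obs 4: x=0 → posterior Beta(15/4, 17/3)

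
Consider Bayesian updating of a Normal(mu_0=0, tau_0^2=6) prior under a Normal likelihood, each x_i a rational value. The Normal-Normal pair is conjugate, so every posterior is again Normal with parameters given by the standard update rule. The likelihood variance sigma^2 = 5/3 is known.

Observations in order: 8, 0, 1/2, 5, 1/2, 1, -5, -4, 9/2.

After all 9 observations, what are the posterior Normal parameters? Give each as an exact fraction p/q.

mu_0=189/167, tau_0^2=30/167

obs 1: x=8 → posterior Normal(144/23, 30/23)
obs 2: x=0 → posterior Normal(144/41, 30/41)
obs 3: x=1/2 → posterior Normal(153/59, 30/59)
obs 4: x=5 → posterior Normal(243/77, 30/77)
obs 5: x=1/2 → posterior Normal(252/95, 6/19)
obs 6: x=1 → posterior Normal(270/113, 30/113)
obs 7: x=-5 → posterior Normal(180/131, 30/131)
obs 8: x=-4 → posterior Normal(108/149, 30/149)
obs 9: x=9/2 → posterior Normal(189/167, 30/167)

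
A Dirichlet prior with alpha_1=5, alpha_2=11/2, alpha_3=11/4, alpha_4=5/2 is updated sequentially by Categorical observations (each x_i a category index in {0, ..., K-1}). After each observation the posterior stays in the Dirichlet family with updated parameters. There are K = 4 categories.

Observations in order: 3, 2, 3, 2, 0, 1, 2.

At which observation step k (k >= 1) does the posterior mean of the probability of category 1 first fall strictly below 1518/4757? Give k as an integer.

obs 1: x=3 → posterior Dirichlet(5, 11/2, 11/4, 7/2)
obs 2: x=2 → posterior Dirichlet(5, 11/2, 15/4, 7/2)
obs 3: x=3 → posterior Dirichlet(5, 11/2, 15/4, 9/2)
obs 4: x=2 → posterior Dirichlet(5, 11/2, 19/4, 9/2)
obs 5: x=0 → posterior Dirichlet(6, 11/2, 19/4, 9/2)
obs 6: x=1 → posterior Dirichlet(6, 13/2, 19/4, 9/2)
obs 7: x=2 → posterior Dirichlet(6, 13/2, 23/4, 9/2)

k = 2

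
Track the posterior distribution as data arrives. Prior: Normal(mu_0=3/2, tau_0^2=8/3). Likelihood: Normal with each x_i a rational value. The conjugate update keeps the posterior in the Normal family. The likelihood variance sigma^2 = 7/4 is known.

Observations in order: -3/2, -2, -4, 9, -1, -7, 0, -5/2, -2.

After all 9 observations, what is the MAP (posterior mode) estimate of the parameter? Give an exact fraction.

obs 1: x=-3/2 → posterior Normal(-33/106, 56/53)
obs 2: x=-2 → posterior Normal(-161/170, 56/85)
obs 3: x=-4 → posterior Normal(-139/78, 56/117)
obs 4: x=9 → posterior Normal(159/298, 56/149)
obs 5: x=-1 → posterior Normal(95/362, 56/181)
obs 6: x=-7 → posterior Normal(-353/426, 56/213)
obs 7: x=0 → posterior Normal(-353/490, 8/35)
obs 8: x=-5/2 → posterior Normal(-513/554, 56/277)
obs 9: x=-2 → posterior Normal(-641/618, 56/309)

-641/618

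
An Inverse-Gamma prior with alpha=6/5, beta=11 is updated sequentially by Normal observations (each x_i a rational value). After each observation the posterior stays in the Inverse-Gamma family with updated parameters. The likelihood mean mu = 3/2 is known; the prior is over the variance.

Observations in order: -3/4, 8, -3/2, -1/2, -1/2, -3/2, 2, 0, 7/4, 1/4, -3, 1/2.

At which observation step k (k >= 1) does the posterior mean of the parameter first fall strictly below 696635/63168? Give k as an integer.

obs 1: x=-3/4 → posterior Inverse-Gamma(17/10, 433/32)
obs 2: x=8 → posterior Inverse-Gamma(11/5, 1109/32)
obs 3: x=-3/2 → posterior Inverse-Gamma(27/10, 1253/32)
obs 4: x=-1/2 → posterior Inverse-Gamma(16/5, 1317/32)
obs 5: x=-1/2 → posterior Inverse-Gamma(37/10, 1381/32)
obs 6: x=-3/2 → posterior Inverse-Gamma(21/5, 1525/32)
obs 7: x=2 → posterior Inverse-Gamma(47/10, 1529/32)
obs 8: x=0 → posterior Inverse-Gamma(26/5, 1565/32)
obs 9: x=7/4 → posterior Inverse-Gamma(57/10, 783/16)
obs 10: x=1/4 → posterior Inverse-Gamma(31/5, 1591/32)
obs 11: x=-3 → posterior Inverse-Gamma(67/10, 1915/32)
obs 12: x=1/2 → posterior Inverse-Gamma(36/5, 1931/32)

k = 9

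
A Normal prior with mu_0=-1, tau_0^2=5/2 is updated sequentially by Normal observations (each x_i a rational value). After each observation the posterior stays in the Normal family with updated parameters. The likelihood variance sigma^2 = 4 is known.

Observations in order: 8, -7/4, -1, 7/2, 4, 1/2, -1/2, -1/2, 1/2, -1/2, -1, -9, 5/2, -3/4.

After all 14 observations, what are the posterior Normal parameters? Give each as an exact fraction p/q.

obs 1: x=8 → posterior Normal(32/13, 20/13)
obs 2: x=-7/4 → posterior Normal(31/24, 10/9)
obs 3: x=-1 → posterior Normal(73/92, 20/23)
obs 4: x=7/2 → posterior Normal(143/112, 5/7)
obs 5: x=4 → posterior Normal(223/132, 20/33)
obs 6: x=1/2 → posterior Normal(233/152, 10/19)
obs 7: x=-1/2 → posterior Normal(223/172, 20/43)
obs 8: x=-1/2 → posterior Normal(71/64, 5/12)
obs 9: x=1/2 → posterior Normal(223/212, 20/53)
obs 10: x=-1/2 → posterior Normal(213/232, 10/29)
obs 11: x=-1 → posterior Normal(193/252, 20/63)
obs 12: x=-9 → posterior Normal(13/272, 5/17)
obs 13: x=5/2 → posterior Normal(63/292, 20/73)
obs 14: x=-3/4 → posterior Normal(2/13, 10/39)

mu_0=2/13, tau_0^2=10/39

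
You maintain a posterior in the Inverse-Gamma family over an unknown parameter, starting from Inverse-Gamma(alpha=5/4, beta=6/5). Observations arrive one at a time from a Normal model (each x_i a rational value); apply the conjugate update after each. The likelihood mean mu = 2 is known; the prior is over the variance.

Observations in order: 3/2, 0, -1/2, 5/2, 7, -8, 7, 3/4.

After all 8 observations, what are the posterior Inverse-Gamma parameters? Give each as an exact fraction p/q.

obs 1: x=3/2 → posterior Inverse-Gamma(7/4, 53/40)
obs 2: x=0 → posterior Inverse-Gamma(9/4, 133/40)
obs 3: x=-1/2 → posterior Inverse-Gamma(11/4, 129/20)
obs 4: x=5/2 → posterior Inverse-Gamma(13/4, 263/40)
obs 5: x=7 → posterior Inverse-Gamma(15/4, 763/40)
obs 6: x=-8 → posterior Inverse-Gamma(17/4, 2763/40)
obs 7: x=7 → posterior Inverse-Gamma(19/4, 3263/40)
obs 8: x=3/4 → posterior Inverse-Gamma(21/4, 13177/160)

alpha=21/4, beta=13177/160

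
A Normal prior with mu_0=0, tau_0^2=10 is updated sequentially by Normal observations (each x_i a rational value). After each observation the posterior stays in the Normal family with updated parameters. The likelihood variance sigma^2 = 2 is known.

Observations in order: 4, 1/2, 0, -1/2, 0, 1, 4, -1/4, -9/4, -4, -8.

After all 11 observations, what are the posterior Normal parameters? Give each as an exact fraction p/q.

obs 1: x=4 → posterior Normal(10/3, 5/3)
obs 2: x=1/2 → posterior Normal(45/22, 10/11)
obs 3: x=0 → posterior Normal(45/32, 5/8)
obs 4: x=-1/2 → posterior Normal(20/21, 10/21)
obs 5: x=0 → posterior Normal(10/13, 5/13)
obs 6: x=1 → posterior Normal(25/31, 10/31)
obs 7: x=4 → posterior Normal(5/4, 5/18)
obs 8: x=-1/4 → posterior Normal(175/164, 10/41)
obs 9: x=-9/4 → posterior Normal(65/92, 5/23)
obs 10: x=-4 → posterior Normal(25/102, 10/51)
obs 11: x=-8 → posterior Normal(-55/112, 5/28)

mu_0=-55/112, tau_0^2=5/28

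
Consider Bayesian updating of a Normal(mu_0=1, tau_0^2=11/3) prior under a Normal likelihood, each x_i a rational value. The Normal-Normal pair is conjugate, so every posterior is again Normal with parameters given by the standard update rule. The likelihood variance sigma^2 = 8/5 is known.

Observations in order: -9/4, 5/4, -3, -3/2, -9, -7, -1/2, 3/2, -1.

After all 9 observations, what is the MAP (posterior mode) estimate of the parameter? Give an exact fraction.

obs 1: x=-9/4 → posterior Normal(-399/316, 88/79)
obs 2: x=5/4 → posterior Normal(-31/134, 44/67)
obs 3: x=-3 → posterior Normal(-28/27, 88/189)
obs 4: x=-3/2 → posterior Normal(-557/488, 22/61)
obs 5: x=-9 → posterior Normal(-119/46, 88/299)
obs 6: x=-7 → posterior Normal(-2317/708, 44/177)
obs 7: x=-1/2 → posterior Normal(-1186/409, 88/409)
obs 8: x=3/2 → posterior Normal(-2207/928, 11/58)
obs 9: x=-1 → posterior Normal(-2317/1038, 88/519)

-2317/1038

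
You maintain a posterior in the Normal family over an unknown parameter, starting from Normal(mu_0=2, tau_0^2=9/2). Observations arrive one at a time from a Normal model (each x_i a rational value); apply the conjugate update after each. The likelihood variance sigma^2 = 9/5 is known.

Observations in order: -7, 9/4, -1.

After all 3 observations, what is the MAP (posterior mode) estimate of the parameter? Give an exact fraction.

obs 1: x=-7 → posterior Normal(-31/7, 9/7)
obs 2: x=9/4 → posterior Normal(-79/48, 3/4)
obs 3: x=-1 → posterior Normal(-99/68, 9/17)

-99/68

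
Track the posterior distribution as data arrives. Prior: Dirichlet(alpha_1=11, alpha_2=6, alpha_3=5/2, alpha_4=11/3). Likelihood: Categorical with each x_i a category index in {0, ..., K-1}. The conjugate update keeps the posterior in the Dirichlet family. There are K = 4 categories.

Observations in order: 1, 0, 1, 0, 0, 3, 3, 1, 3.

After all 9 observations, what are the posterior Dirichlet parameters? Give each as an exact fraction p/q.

alpha_1=14, alpha_2=9, alpha_3=5/2, alpha_4=20/3

obs 1: x=1 → posterior Dirichlet(11, 7, 5/2, 11/3)
obs 2: x=0 → posterior Dirichlet(12, 7, 5/2, 11/3)
obs 3: x=1 → posterior Dirichlet(12, 8, 5/2, 11/3)
obs 4: x=0 → posterior Dirichlet(13, 8, 5/2, 11/3)
obs 5: x=0 → posterior Dirichlet(14, 8, 5/2, 11/3)
obs 6: x=3 → posterior Dirichlet(14, 8, 5/2, 14/3)
obs 7: x=3 → posterior Dirichlet(14, 8, 5/2, 17/3)
obs 8: x=1 → posterior Dirichlet(14, 9, 5/2, 17/3)
obs 9: x=3 → posterior Dirichlet(14, 9, 5/2, 20/3)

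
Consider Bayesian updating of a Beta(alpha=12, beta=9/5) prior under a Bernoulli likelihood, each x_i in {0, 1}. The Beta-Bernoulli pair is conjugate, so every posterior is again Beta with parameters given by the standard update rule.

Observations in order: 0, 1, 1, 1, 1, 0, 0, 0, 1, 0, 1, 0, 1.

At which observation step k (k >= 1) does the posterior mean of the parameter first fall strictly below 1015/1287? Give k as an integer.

obs 1: x=0 → posterior Beta(12, 14/5)
obs 2: x=1 → posterior Beta(13, 14/5)
obs 3: x=1 → posterior Beta(14, 14/5)
obs 4: x=1 → posterior Beta(15, 14/5)
obs 5: x=1 → posterior Beta(16, 14/5)
obs 6: x=0 → posterior Beta(16, 19/5)
obs 7: x=0 → posterior Beta(16, 24/5)
obs 8: x=0 → posterior Beta(16, 29/5)
obs 9: x=1 → posterior Beta(17, 29/5)
obs 10: x=0 → posterior Beta(17, 34/5)
obs 11: x=1 → posterior Beta(18, 34/5)
obs 12: x=0 → posterior Beta(18, 39/5)
obs 13: x=1 → posterior Beta(19, 39/5)

k = 7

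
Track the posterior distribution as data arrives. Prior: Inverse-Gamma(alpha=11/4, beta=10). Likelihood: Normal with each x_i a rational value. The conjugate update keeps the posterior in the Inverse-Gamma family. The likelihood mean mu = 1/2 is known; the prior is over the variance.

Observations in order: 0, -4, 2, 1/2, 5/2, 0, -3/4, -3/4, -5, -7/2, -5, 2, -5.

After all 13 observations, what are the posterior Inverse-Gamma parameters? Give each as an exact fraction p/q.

obs 1: x=0 → posterior Inverse-Gamma(13/4, 81/8)
obs 2: x=-4 → posterior Inverse-Gamma(15/4, 81/4)
obs 3: x=2 → posterior Inverse-Gamma(17/4, 171/8)
obs 4: x=1/2 → posterior Inverse-Gamma(19/4, 171/8)
obs 5: x=5/2 → posterior Inverse-Gamma(21/4, 187/8)
obs 6: x=0 → posterior Inverse-Gamma(23/4, 47/2)
obs 7: x=-3/4 → posterior Inverse-Gamma(25/4, 777/32)
obs 8: x=-3/4 → posterior Inverse-Gamma(27/4, 401/16)
obs 9: x=-5 → posterior Inverse-Gamma(29/4, 643/16)
obs 10: x=-7/2 → posterior Inverse-Gamma(31/4, 771/16)
obs 11: x=-5 → posterior Inverse-Gamma(33/4, 1013/16)
obs 12: x=2 → posterior Inverse-Gamma(35/4, 1031/16)
obs 13: x=-5 → posterior Inverse-Gamma(37/4, 1273/16)

alpha=37/4, beta=1273/16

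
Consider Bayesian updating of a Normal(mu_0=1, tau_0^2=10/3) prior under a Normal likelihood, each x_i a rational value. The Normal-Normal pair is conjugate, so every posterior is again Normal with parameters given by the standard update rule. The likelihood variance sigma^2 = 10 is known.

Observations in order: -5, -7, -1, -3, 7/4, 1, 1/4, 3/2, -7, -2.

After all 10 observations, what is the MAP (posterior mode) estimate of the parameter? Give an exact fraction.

obs 1: x=-5 → posterior Normal(-1/2, 5/2)
obs 2: x=-7 → posterior Normal(-9/5, 2)
obs 3: x=-1 → posterior Normal(-5/3, 5/3)
obs 4: x=-3 → posterior Normal(-13/7, 10/7)
obs 5: x=7/4 → posterior Normal(-45/32, 5/4)
obs 6: x=1 → posterior Normal(-41/36, 10/9)
obs 7: x=1/4 → posterior Normal(-1, 1)
obs 8: x=3/2 → posterior Normal(-17/22, 10/11)
obs 9: x=-7 → posterior Normal(-31/24, 5/6)
obs 10: x=-2 → posterior Normal(-35/26, 10/13)

-35/26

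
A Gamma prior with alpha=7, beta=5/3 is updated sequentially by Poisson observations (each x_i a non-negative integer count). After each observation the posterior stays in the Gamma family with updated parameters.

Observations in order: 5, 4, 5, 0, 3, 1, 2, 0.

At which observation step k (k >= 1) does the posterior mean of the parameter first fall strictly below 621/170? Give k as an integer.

obs 1: x=5 → posterior Gamma(12, 8/3)
obs 2: x=4 → posterior Gamma(16, 11/3)
obs 3: x=5 → posterior Gamma(21, 14/3)
obs 4: x=0 → posterior Gamma(21, 17/3)
obs 5: x=3 → posterior Gamma(24, 20/3)
obs 6: x=1 → posterior Gamma(25, 23/3)
obs 7: x=2 → posterior Gamma(27, 26/3)
obs 8: x=0 → posterior Gamma(27, 29/3)

k = 5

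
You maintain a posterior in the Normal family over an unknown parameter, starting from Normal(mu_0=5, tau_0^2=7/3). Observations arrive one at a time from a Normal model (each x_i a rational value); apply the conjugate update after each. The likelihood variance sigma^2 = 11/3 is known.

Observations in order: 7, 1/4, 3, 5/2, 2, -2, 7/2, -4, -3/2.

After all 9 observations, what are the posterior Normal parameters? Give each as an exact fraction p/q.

obs 1: x=7 → posterior Normal(52/9, 77/54)
obs 2: x=1/4 → posterior Normal(423/100, 77/75)
obs 3: x=3 → posterior Normal(507/128, 77/96)
obs 4: x=5/2 → posterior Normal(577/156, 77/117)
obs 5: x=2 → posterior Normal(633/184, 77/138)
obs 6: x=-2 → posterior Normal(577/212, 77/159)
obs 7: x=7/2 → posterior Normal(45/16, 77/180)
obs 8: x=-4 → posterior Normal(563/268, 77/201)
obs 9: x=-3/2 → posterior Normal(521/296, 77/222)

mu_0=521/296, tau_0^2=77/222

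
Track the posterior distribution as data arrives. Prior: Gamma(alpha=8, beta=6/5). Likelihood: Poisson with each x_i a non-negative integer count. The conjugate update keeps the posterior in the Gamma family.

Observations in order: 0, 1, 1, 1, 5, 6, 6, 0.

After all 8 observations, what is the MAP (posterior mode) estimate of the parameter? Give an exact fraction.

obs 1: x=0 → posterior Gamma(8, 11/5)
obs 2: x=1 → posterior Gamma(9, 16/5)
obs 3: x=1 → posterior Gamma(10, 21/5)
obs 4: x=1 → posterior Gamma(11, 26/5)
obs 5: x=5 → posterior Gamma(16, 31/5)
obs 6: x=6 → posterior Gamma(22, 36/5)
obs 7: x=6 → posterior Gamma(28, 41/5)
obs 8: x=0 → posterior Gamma(28, 46/5)

135/46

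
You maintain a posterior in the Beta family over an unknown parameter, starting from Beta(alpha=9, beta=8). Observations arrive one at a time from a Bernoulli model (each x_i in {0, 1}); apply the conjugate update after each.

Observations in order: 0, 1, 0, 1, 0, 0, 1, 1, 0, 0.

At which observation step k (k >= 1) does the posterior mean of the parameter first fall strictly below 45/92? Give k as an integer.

k = 6

obs 1: x=0 → posterior Beta(9, 9)
obs 2: x=1 → posterior Beta(10, 9)
obs 3: x=0 → posterior Beta(10, 10)
obs 4: x=1 → posterior Beta(11, 10)
obs 5: x=0 → posterior Beta(11, 11)
obs 6: x=0 → posterior Beta(11, 12)
obs 7: x=1 → posterior Beta(12, 12)
obs 8: x=1 → posterior Beta(13, 12)
obs 9: x=0 → posterior Beta(13, 13)
obs 10: x=0 → posterior Beta(13, 14)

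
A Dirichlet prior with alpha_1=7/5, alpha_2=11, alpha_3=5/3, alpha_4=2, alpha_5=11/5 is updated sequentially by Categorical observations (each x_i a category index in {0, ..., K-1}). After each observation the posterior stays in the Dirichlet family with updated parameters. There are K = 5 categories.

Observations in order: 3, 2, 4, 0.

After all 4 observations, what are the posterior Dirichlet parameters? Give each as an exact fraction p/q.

alpha_1=12/5, alpha_2=11, alpha_3=8/3, alpha_4=3, alpha_5=16/5

obs 1: x=3 → posterior Dirichlet(7/5, 11, 5/3, 3, 11/5)
obs 2: x=2 → posterior Dirichlet(7/5, 11, 8/3, 3, 11/5)
obs 3: x=4 → posterior Dirichlet(7/5, 11, 8/3, 3, 16/5)
obs 4: x=0 → posterior Dirichlet(12/5, 11, 8/3, 3, 16/5)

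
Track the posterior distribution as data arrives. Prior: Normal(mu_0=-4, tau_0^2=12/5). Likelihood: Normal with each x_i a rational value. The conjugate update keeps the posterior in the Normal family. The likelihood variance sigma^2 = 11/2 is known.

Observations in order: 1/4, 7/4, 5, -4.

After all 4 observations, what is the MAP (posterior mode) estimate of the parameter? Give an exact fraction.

obs 1: x=1/4 → posterior Normal(-214/79, 132/79)
obs 2: x=7/4 → posterior Normal(-172/103, 132/103)
obs 3: x=5 → posterior Normal(-52/127, 132/127)
obs 4: x=-4 → posterior Normal(-148/151, 132/151)

-148/151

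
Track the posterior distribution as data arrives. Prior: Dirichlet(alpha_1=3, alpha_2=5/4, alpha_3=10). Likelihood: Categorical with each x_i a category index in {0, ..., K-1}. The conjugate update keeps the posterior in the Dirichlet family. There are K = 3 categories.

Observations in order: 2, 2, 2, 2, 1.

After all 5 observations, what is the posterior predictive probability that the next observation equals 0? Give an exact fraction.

obs 1: x=2 → posterior Dirichlet(3, 5/4, 11)
obs 2: x=2 → posterior Dirichlet(3, 5/4, 12)
obs 3: x=2 → posterior Dirichlet(3, 5/4, 13)
obs 4: x=2 → posterior Dirichlet(3, 5/4, 14)
obs 5: x=1 → posterior Dirichlet(3, 9/4, 14)

12/77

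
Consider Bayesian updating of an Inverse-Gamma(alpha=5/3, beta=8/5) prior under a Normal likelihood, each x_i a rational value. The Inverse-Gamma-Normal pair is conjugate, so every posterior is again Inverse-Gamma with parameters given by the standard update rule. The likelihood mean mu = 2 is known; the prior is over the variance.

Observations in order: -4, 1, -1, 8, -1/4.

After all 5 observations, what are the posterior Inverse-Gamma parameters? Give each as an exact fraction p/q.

alpha=25/6, beta=7221/160

obs 1: x=-4 → posterior Inverse-Gamma(13/6, 98/5)
obs 2: x=1 → posterior Inverse-Gamma(8/3, 201/10)
obs 3: x=-1 → posterior Inverse-Gamma(19/6, 123/5)
obs 4: x=8 → posterior Inverse-Gamma(11/3, 213/5)
obs 5: x=-1/4 → posterior Inverse-Gamma(25/6, 7221/160)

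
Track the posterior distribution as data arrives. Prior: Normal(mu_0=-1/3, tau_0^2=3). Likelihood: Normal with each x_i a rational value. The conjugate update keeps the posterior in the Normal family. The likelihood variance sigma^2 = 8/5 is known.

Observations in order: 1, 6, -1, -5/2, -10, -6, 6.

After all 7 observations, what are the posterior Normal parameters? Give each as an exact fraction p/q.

obs 1: x=1 → posterior Normal(37/69, 24/23)
obs 2: x=6 → posterior Normal(307/114, 12/19)
obs 3: x=-1 → posterior Normal(262/159, 24/53)
obs 4: x=-5/2 → posterior Normal(299/408, 6/17)
obs 5: x=-10 → posterior Normal(-601/498, 24/83)
obs 6: x=-6 → posterior Normal(-163/84, 12/49)
obs 7: x=6 → posterior Normal(-601/678, 24/113)

mu_0=-601/678, tau_0^2=24/113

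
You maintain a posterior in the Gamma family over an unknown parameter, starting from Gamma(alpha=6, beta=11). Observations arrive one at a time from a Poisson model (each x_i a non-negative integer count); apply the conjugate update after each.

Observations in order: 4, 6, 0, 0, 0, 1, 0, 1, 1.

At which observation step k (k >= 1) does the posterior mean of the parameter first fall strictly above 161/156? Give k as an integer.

k = 2

obs 1: x=4 → posterior Gamma(10, 12)
obs 2: x=6 → posterior Gamma(16, 13)
obs 3: x=0 → posterior Gamma(16, 14)
obs 4: x=0 → posterior Gamma(16, 15)
obs 5: x=0 → posterior Gamma(16, 16)
obs 6: x=1 → posterior Gamma(17, 17)
obs 7: x=0 → posterior Gamma(17, 18)
obs 8: x=1 → posterior Gamma(18, 19)
obs 9: x=1 → posterior Gamma(19, 20)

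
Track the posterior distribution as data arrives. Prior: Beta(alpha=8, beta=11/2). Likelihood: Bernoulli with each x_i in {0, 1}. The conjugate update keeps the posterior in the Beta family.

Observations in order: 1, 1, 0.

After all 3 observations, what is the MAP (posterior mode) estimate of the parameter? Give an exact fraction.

obs 1: x=1 → posterior Beta(9, 11/2)
obs 2: x=1 → posterior Beta(10, 11/2)
obs 3: x=0 → posterior Beta(10, 13/2)

18/29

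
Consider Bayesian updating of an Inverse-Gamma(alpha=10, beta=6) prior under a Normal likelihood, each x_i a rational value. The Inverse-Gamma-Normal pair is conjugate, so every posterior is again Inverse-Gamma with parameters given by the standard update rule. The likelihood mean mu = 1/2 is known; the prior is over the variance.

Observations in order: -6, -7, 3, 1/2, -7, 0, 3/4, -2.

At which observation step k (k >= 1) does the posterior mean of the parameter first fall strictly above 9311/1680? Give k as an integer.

obs 1: x=-6 → posterior Inverse-Gamma(21/2, 217/8)
obs 2: x=-7 → posterior Inverse-Gamma(11, 221/4)
obs 3: x=3 → posterior Inverse-Gamma(23/2, 467/8)
obs 4: x=1/2 → posterior Inverse-Gamma(12, 467/8)
obs 5: x=-7 → posterior Inverse-Gamma(25/2, 173/2)
obs 6: x=0 → posterior Inverse-Gamma(13, 693/8)
obs 7: x=3/4 → posterior Inverse-Gamma(27/2, 2773/32)
obs 8: x=-2 → posterior Inverse-Gamma(14, 2873/32)

k = 3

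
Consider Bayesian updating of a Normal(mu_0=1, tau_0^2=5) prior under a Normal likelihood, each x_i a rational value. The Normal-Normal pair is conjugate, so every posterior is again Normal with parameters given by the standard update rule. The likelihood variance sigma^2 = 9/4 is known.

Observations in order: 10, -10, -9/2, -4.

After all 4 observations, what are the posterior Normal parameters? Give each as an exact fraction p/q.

obs 1: x=10 → posterior Normal(209/29, 45/29)
obs 2: x=-10 → posterior Normal(9/49, 45/49)
obs 3: x=-9/2 → posterior Normal(-27/23, 15/23)
obs 4: x=-4 → posterior Normal(-161/89, 45/89)

mu_0=-161/89, tau_0^2=45/89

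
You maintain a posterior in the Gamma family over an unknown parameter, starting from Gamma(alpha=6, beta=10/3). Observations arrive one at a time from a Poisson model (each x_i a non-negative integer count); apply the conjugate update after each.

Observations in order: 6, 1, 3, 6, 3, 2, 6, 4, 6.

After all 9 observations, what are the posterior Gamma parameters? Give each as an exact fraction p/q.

obs 1: x=6 → posterior Gamma(12, 13/3)
obs 2: x=1 → posterior Gamma(13, 16/3)
obs 3: x=3 → posterior Gamma(16, 19/3)
obs 4: x=6 → posterior Gamma(22, 22/3)
obs 5: x=3 → posterior Gamma(25, 25/3)
obs 6: x=2 → posterior Gamma(27, 28/3)
obs 7: x=6 → posterior Gamma(33, 31/3)
obs 8: x=4 → posterior Gamma(37, 34/3)
obs 9: x=6 → posterior Gamma(43, 37/3)

alpha=43, beta=37/3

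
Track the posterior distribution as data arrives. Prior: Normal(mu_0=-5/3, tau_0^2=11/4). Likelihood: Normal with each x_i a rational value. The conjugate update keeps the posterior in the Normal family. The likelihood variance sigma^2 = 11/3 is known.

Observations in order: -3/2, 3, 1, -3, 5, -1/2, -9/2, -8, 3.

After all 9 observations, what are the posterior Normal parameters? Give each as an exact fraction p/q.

obs 1: x=-3/2 → posterior Normal(-67/42, 11/7)
obs 2: x=3 → posterior Normal(-13/60, 11/10)
obs 3: x=1 → posterior Normal(5/78, 11/13)
obs 4: x=-3 → posterior Normal(-49/96, 11/16)
obs 5: x=5 → posterior Normal(41/114, 11/19)
obs 6: x=-1/2 → posterior Normal(8/33, 1/2)
obs 7: x=-9/2 → posterior Normal(-49/150, 11/25)
obs 8: x=-8 → posterior Normal(-193/168, 11/28)
obs 9: x=3 → posterior Normal(-139/186, 11/31)

mu_0=-139/186, tau_0^2=11/31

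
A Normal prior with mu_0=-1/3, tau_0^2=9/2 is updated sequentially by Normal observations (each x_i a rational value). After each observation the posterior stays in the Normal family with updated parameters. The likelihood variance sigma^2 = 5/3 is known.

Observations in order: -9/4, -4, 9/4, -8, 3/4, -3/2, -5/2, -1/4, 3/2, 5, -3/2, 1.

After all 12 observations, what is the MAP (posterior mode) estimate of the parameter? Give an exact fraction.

obs 1: x=-9/4 → posterior Normal(-769/444, 45/37)
obs 2: x=-4 → posterior Normal(-2065/768, 45/64)
obs 3: x=9/4 → posterior Normal(-334/273, 45/91)
obs 4: x=-8 → posterior Normal(-491/177, 45/118)
obs 5: x=3/4 → posterior Normal(-737/348, 9/29)
obs 6: x=-3/2 → posterior Normal(-97/48, 45/172)
obs 7: x=-5/2 → posterior Normal(-4981/2388, 45/199)
obs 8: x=-1/4 → posterior Normal(-2531/1356, 45/226)
obs 9: x=3/2 → posterior Normal(-104/69, 45/253)
obs 10: x=5 → posterior Normal(-739/840, 9/56)
obs 11: x=-3/2 → posterior Normal(-1721/1842, 45/307)
obs 12: x=1 → posterior Normal(-1559/2004, 45/334)

-1559/2004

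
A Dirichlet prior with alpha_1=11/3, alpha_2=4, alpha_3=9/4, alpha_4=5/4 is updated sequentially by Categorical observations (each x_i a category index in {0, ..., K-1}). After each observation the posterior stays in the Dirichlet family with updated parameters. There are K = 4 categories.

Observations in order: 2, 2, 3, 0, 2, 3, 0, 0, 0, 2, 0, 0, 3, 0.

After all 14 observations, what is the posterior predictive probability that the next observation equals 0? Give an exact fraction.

obs 1: x=2 → posterior Dirichlet(11/3, 4, 13/4, 5/4)
obs 2: x=2 → posterior Dirichlet(11/3, 4, 17/4, 5/4)
obs 3: x=3 → posterior Dirichlet(11/3, 4, 17/4, 9/4)
obs 4: x=0 → posterior Dirichlet(14/3, 4, 17/4, 9/4)
obs 5: x=2 → posterior Dirichlet(14/3, 4, 21/4, 9/4)
obs 6: x=3 → posterior Dirichlet(14/3, 4, 21/4, 13/4)
obs 7: x=0 → posterior Dirichlet(17/3, 4, 21/4, 13/4)
obs 8: x=0 → posterior Dirichlet(20/3, 4, 21/4, 13/4)
obs 9: x=0 → posterior Dirichlet(23/3, 4, 21/4, 13/4)
obs 10: x=2 → posterior Dirichlet(23/3, 4, 25/4, 13/4)
obs 11: x=0 → posterior Dirichlet(26/3, 4, 25/4, 13/4)
obs 12: x=0 → posterior Dirichlet(29/3, 4, 25/4, 13/4)
obs 13: x=3 → posterior Dirichlet(29/3, 4, 25/4, 17/4)
obs 14: x=0 → posterior Dirichlet(32/3, 4, 25/4, 17/4)

64/151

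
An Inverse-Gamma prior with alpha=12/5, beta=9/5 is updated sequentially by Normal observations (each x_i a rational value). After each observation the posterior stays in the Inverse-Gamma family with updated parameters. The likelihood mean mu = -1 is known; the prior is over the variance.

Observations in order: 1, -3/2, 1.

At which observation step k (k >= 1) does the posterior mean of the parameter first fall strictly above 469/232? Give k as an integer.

obs 1: x=1 → posterior Inverse-Gamma(29/10, 19/5)
obs 2: x=-3/2 → posterior Inverse-Gamma(17/5, 157/40)
obs 3: x=1 → posterior Inverse-Gamma(39/10, 237/40)

k = 3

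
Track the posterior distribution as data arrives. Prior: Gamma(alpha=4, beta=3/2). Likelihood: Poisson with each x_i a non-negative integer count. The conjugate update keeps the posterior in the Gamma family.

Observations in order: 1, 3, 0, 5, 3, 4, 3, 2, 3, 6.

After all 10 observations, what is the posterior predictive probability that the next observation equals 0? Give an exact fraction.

obs 1: x=1 → posterior Gamma(5, 5/2)
obs 2: x=3 → posterior Gamma(8, 7/2)
obs 3: x=0 → posterior Gamma(8, 9/2)
obs 4: x=5 → posterior Gamma(13, 11/2)
obs 5: x=3 → posterior Gamma(16, 13/2)
obs 6: x=4 → posterior Gamma(20, 15/2)
obs 7: x=3 → posterior Gamma(23, 17/2)
obs 8: x=2 → posterior Gamma(25, 19/2)
obs 9: x=3 → posterior Gamma(28, 21/2)
obs 10: x=6 → posterior Gamma(34, 23/2)

19895113660064588580108197261066338165074766609/338813178901720135627329000271856784820556640625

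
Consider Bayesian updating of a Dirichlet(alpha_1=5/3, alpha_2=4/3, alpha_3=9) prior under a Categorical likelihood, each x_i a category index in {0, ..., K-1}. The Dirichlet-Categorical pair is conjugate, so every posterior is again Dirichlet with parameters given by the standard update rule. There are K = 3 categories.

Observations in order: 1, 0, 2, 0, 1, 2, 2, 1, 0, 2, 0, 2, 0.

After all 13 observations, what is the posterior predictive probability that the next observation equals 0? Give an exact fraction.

obs 1: x=1 → posterior Dirichlet(5/3, 7/3, 9)
obs 2: x=0 → posterior Dirichlet(8/3, 7/3, 9)
obs 3: x=2 → posterior Dirichlet(8/3, 7/3, 10)
obs 4: x=0 → posterior Dirichlet(11/3, 7/3, 10)
obs 5: x=1 → posterior Dirichlet(11/3, 10/3, 10)
obs 6: x=2 → posterior Dirichlet(11/3, 10/3, 11)
obs 7: x=2 → posterior Dirichlet(11/3, 10/3, 12)
obs 8: x=1 → posterior Dirichlet(11/3, 13/3, 12)
obs 9: x=0 → posterior Dirichlet(14/3, 13/3, 12)
obs 10: x=2 → posterior Dirichlet(14/3, 13/3, 13)
obs 11: x=0 → posterior Dirichlet(17/3, 13/3, 13)
obs 12: x=2 → posterior Dirichlet(17/3, 13/3, 14)
obs 13: x=0 → posterior Dirichlet(20/3, 13/3, 14)

4/15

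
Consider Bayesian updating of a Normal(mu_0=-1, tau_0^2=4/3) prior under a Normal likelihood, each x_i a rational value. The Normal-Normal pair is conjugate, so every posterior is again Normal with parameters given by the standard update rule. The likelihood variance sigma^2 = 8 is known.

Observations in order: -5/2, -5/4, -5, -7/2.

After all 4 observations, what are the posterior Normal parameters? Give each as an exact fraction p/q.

obs 1: x=-5/2 → posterior Normal(-17/14, 8/7)
obs 2: x=-5/4 → posterior Normal(-39/32, 1)
obs 3: x=-5 → posterior Normal(-59/36, 8/9)
obs 4: x=-7/2 → posterior Normal(-73/40, 4/5)

mu_0=-73/40, tau_0^2=4/5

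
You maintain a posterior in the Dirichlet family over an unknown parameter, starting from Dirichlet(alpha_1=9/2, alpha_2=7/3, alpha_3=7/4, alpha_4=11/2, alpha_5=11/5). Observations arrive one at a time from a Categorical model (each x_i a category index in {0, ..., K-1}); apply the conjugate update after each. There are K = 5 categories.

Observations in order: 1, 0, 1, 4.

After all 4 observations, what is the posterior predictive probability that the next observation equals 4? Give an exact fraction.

192/1217

obs 1: x=1 → posterior Dirichlet(9/2, 10/3, 7/4, 11/2, 11/5)
obs 2: x=0 → posterior Dirichlet(11/2, 10/3, 7/4, 11/2, 11/5)
obs 3: x=1 → posterior Dirichlet(11/2, 13/3, 7/4, 11/2, 11/5)
obs 4: x=4 → posterior Dirichlet(11/2, 13/3, 7/4, 11/2, 16/5)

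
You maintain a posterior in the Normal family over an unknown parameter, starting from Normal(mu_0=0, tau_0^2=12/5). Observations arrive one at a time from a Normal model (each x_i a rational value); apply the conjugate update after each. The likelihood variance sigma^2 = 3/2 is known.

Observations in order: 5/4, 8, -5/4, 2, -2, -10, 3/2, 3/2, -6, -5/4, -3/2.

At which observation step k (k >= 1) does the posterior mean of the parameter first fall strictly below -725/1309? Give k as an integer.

k = 10

obs 1: x=5/4 → posterior Normal(10/13, 12/13)
obs 2: x=8 → posterior Normal(74/21, 4/7)
obs 3: x=-5/4 → posterior Normal(64/29, 12/29)
obs 4: x=2 → posterior Normal(80/37, 12/37)
obs 5: x=-2 → posterior Normal(64/45, 4/15)
obs 6: x=-10 → posterior Normal(-16/53, 12/53)
obs 7: x=3/2 → posterior Normal(-4/61, 12/61)
obs 8: x=3/2 → posterior Normal(8/69, 4/23)
obs 9: x=-6 → posterior Normal(-40/77, 12/77)
obs 10: x=-5/4 → posterior Normal(-10/17, 12/85)
obs 11: x=-3/2 → posterior Normal(-2/3, 4/31)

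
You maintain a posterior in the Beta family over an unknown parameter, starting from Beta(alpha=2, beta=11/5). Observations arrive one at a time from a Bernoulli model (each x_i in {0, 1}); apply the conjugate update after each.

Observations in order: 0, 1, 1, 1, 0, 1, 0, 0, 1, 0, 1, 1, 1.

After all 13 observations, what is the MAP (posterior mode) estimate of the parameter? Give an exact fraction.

45/76

obs 1: x=0 → posterior Beta(2, 16/5)
obs 2: x=1 → posterior Beta(3, 16/5)
obs 3: x=1 → posterior Beta(4, 16/5)
obs 4: x=1 → posterior Beta(5, 16/5)
obs 5: x=0 → posterior Beta(5, 21/5)
obs 6: x=1 → posterior Beta(6, 21/5)
obs 7: x=0 → posterior Beta(6, 26/5)
obs 8: x=0 → posterior Beta(6, 31/5)
obs 9: x=1 → posterior Beta(7, 31/5)
obs 10: x=0 → posterior Beta(7, 36/5)
obs 11: x=1 → posterior Beta(8, 36/5)
obs 12: x=1 → posterior Beta(9, 36/5)
obs 13: x=1 → posterior Beta(10, 36/5)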